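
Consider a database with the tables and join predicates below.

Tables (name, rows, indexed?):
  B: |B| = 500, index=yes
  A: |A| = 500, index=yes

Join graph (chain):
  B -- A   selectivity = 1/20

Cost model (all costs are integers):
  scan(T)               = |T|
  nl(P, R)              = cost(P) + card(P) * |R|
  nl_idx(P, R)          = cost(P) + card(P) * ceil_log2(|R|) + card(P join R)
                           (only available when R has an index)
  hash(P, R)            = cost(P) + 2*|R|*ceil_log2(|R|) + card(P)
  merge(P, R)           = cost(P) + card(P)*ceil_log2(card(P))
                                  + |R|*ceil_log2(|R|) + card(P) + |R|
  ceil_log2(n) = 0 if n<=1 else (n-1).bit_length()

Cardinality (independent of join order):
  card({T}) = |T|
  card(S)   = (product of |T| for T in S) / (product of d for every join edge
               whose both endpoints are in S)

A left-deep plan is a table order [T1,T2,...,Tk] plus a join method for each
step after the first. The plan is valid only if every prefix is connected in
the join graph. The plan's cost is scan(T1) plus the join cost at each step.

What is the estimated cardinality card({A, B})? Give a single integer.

Tables in S: A(500), B(500)
Edges inside S: B-A(d=20)
numerator = 500 * 500 = 250000
denominator = 20 = 20
card(S) = 250000 / 20 = 12500

12500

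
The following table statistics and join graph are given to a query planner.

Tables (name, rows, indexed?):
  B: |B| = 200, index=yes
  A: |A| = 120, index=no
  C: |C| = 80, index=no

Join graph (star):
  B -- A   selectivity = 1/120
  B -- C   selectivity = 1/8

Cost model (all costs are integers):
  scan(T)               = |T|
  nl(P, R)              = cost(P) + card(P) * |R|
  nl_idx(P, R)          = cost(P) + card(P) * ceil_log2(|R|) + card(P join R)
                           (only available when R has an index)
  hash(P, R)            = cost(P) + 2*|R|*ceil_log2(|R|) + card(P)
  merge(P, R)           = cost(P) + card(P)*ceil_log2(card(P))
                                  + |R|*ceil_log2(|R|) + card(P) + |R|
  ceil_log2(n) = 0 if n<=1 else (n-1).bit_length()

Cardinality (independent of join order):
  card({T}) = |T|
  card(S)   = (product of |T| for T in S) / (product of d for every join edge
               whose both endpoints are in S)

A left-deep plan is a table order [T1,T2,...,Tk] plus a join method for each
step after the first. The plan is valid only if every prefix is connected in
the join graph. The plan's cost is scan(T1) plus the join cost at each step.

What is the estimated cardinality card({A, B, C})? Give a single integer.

Tables in S: A(120), B(200), C(80)
Edges inside S: B-A(d=120), B-C(d=8)
numerator = 120 * 200 * 80 = 1920000
denominator = 120 * 8 = 960
card(S) = 1920000 / 960 = 2000

2000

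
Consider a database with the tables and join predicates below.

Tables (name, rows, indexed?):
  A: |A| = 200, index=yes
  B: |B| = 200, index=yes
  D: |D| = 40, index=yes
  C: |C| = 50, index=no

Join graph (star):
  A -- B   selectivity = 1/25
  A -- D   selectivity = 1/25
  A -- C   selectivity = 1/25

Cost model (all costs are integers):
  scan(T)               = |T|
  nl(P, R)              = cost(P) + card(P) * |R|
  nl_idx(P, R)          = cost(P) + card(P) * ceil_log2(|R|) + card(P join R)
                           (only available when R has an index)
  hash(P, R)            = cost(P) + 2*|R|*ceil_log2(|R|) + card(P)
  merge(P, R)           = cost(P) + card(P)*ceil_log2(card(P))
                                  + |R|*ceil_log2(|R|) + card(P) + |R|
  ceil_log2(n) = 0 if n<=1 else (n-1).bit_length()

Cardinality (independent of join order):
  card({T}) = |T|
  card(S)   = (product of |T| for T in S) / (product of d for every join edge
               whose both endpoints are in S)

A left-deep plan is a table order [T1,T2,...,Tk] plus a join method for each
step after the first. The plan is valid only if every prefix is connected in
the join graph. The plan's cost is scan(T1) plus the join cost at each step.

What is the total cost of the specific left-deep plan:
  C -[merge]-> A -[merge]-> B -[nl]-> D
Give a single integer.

step 1: scan C: cost=50, card=50
step 2: join A via merge
    card(P join A) = 50*200/(25) = 400
    cost = 50 + 50*6 + 200*8 + 50 + 200 = 2200
step 3: join B via merge
    card(P join B) = 400*200/(25) = 3200
    cost = 2200 + 400*9 + 200*8 + 400 + 200 = 8000
step 4: join D via nl
    card(P join D) = 3200*40/(25) = 5120
    cost = 8000 + 3200*40 = 136000

136000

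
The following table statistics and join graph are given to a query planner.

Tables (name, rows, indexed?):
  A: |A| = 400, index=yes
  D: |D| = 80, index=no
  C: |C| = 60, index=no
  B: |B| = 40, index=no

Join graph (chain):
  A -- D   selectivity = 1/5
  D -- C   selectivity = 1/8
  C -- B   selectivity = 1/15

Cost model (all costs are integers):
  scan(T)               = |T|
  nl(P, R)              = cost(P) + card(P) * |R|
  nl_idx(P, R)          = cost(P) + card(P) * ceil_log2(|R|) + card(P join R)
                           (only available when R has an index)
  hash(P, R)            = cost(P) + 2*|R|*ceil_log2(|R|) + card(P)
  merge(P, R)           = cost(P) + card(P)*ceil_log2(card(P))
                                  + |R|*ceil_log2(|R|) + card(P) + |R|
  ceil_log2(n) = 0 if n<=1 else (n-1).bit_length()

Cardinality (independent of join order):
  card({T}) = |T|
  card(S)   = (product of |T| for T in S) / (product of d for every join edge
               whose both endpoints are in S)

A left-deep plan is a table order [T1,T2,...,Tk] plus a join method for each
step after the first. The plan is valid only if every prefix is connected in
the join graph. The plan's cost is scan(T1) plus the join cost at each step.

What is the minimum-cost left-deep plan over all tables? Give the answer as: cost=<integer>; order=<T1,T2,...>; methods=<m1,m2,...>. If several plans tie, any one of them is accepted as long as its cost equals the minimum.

Selinger DP (subsets sized 1..n):
  {A}: scan cost=400, card=400
  {D}: scan cost=80, card=80
  {C}: scan cost=60, card=60
  {B}: scan cost=40, card=40
  {AD}: card=6400; try (D,hash)→1920, (A,merge)→4720, (D,merge)→5040, (A,nl_idx)→7200, (A,hash)→7360, (A,nl)→32080 …(+1); best=1920 via (D,hash)
  {CD}: card=600; try (C,hash)→880, (D,merge)→1120, (C,merge)→1140, (D,hash)→1240, (D,nl)→4860, (C,nl)→4880; best=880 via (C,hash)
  {BC}: card=160; try (B,hash)→600, (C,merge)→740, (B,merge)→760, (C,hash)→800, (C,nl)→2440, (B,nl)→2460; best=600 via (B,hash)
  {ACD}: card=48000; try (A,hash)→8680, (C,hash)→9040, (A,merge)→11480, (A,nl_idx)→54280, (C,merge)→91940, (A,nl)→240880 …(+1); best=8680 via (A,hash)
  {BCD}: card=1600; try (D,hash)→1880, (B,hash)→1960, (D,merge)→2680, (B,merge)→7760, (D,nl)→13400, (B,nl)→24880; best=1880 via (D,hash)
  {ABCD}: card=128000; try (A,hash)→10680, (A,merge)→25080, (B,hash)→57160, (A,nl_idx)→144280, (A,nl)→641880, (B,merge)→824960 …(+1); best=10680 via (A,hash)

cost=10680; order=C,B,D,A; methods=hash,hash,hash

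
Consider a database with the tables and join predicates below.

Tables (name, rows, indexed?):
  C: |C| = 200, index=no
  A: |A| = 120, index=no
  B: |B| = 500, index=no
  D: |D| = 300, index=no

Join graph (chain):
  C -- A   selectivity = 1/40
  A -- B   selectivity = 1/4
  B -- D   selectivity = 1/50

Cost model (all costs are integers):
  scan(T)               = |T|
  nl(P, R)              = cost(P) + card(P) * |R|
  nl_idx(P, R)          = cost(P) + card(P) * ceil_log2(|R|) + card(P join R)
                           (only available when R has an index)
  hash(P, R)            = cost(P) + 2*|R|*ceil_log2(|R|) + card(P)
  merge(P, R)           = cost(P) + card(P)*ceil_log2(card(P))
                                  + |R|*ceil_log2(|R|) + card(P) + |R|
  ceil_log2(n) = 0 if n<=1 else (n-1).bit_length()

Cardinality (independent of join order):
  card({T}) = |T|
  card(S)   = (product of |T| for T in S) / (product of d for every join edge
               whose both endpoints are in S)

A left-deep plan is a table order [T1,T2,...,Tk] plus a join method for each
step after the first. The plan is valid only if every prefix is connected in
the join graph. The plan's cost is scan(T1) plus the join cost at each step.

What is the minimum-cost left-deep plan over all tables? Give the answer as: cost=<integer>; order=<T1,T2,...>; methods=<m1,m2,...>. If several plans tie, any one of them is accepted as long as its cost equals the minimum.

cost=92080; order=C,A,B,D; methods=hash,hash,hash

Selinger DP (subsets sized 1..n):
  {C}: scan cost=200, card=200
  {A}: scan cost=120, card=120
  {B}: scan cost=500, card=500
  {D}: scan cost=300, card=300
  {AC}: card=600; try (A,hash)→2080, (C,merge)→2880, (A,merge)→2960, (C,hash)→3440, (C,nl)→24120, (A,nl)→24200; best=2080 via (A,hash)
  {AB}: card=15000; try (A,hash)→2680, (B,merge)→6080, (A,merge)→6460, (B,hash)→9240, (B,nl)→60120, (A,nl)→60500; best=2680 via (A,hash)
  {BD}: card=3000; try (D,hash)→6400, (B,merge)→8300, (D,merge)→8500, (B,hash)→9600, (B,nl)→150300, (D,nl)→150500; best=6400 via (D,hash)
  {ABC}: card=75000; try (B,hash)→11680, (B,merge)→13680, (C,hash)→20880, (C,merge)→229480, (B,nl)→302080, (C,nl)→3002680; best=11680 via (B,hash)
  {ABD}: card=90000; try (A,hash)→11080, (D,hash)→23080, (A,merge)→46360, (D,merge)→230680, (A,nl)→366400, (D,nl)→4502680; best=11080 via (A,hash)
  {ABCD}: card=450000; try (D,hash)→92080, (C,hash)→104280, (D,merge)→1364680, (C,merge)→1632880, (C,nl)→18011080, (D,nl)→22511680; best=92080 via (D,hash)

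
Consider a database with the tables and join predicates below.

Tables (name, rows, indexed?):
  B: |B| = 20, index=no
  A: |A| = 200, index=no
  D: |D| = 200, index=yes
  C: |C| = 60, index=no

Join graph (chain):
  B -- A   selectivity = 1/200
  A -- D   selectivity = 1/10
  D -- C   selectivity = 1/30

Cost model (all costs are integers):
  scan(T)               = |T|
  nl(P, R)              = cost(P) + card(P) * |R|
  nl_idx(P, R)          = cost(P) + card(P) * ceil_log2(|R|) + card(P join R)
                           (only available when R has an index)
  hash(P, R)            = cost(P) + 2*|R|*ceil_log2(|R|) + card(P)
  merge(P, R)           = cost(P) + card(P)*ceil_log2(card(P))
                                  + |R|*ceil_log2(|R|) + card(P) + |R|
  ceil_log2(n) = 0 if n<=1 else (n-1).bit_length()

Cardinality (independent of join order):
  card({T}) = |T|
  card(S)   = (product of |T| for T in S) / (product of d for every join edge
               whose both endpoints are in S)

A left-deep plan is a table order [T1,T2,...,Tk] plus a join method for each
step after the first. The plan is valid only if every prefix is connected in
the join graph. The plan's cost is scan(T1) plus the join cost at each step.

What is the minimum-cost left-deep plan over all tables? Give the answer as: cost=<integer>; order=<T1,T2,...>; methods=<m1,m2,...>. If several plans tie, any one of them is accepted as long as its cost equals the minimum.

cost=2280; order=A,B,D,C; methods=hash,nl_idx,hash

Selinger DP (subsets sized 1..n):
  {B}: scan cost=20, card=20
  {A}: scan cost=200, card=200
  {D}: scan cost=200, card=200
  {C}: scan cost=60, card=60
  {AB}: card=20; try (B,hash)→600, (A,merge)→1940, (B,merge)→2120, (A,hash)→3240, (A,nl)→4020, (B,nl)→4200; best=600 via (B,hash)
  {AD}: card=4000; try (D,hash)→3600, (A,hash)→3600, (D,merge)→3800, (A,merge)→3800, (D,nl_idx)→5800, (D,nl)→40200 …(+1); best=3600 via (D,hash)
  {CD}: card=400; try (D,nl_idx)→940, (C,hash)→1120, (D,merge)→2280, (C,merge)→2420, (D,hash)→3320, (D,nl)→12060 …(+1); best=940 via (D,nl_idx)
  {ABD}: card=400; try (D,nl_idx)→1160, (D,merge)→2520, (D,hash)→3820, (D,nl)→4600, (B,hash)→7800, (B,merge)→55720 …(+1); best=1160 via (D,nl_idx)
  {ACD}: card=8000; try (A,hash)→4540, (A,merge)→6740, (C,hash)→8320, (C,merge)→56020, (A,nl)→80940, (C,nl)→243600; best=4540 via (A,hash)
  {ABCD}: card=800; try (C,hash)→2280, (C,merge)→5580, (B,hash)→12740, (C,nl)→25160, (B,merge)→116660, (B,nl)→164540; best=2280 via (C,hash)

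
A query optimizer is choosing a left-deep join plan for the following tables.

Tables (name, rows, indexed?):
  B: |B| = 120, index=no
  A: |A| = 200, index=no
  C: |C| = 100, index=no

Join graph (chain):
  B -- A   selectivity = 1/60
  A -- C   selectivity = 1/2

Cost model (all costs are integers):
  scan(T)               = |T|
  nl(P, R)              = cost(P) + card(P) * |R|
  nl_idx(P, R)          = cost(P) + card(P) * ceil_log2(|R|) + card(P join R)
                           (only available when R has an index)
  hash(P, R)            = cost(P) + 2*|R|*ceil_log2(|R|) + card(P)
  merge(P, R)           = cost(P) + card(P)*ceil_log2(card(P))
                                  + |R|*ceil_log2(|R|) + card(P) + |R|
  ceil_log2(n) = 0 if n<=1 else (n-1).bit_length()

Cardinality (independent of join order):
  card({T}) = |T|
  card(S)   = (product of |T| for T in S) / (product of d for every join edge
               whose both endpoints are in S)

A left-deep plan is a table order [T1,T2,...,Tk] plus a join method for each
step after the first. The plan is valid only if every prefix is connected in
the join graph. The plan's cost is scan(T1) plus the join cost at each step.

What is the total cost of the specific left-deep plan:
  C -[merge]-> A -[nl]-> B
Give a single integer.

1202700

step 1: scan C: cost=100, card=100
step 2: join A via merge
    card(P join A) = 100*200/(2) = 10000
    cost = 100 + 100*7 + 200*8 + 100 + 200 = 2700
step 3: join B via nl
    card(P join B) = 10000*120/(60) = 20000
    cost = 2700 + 10000*120 = 1202700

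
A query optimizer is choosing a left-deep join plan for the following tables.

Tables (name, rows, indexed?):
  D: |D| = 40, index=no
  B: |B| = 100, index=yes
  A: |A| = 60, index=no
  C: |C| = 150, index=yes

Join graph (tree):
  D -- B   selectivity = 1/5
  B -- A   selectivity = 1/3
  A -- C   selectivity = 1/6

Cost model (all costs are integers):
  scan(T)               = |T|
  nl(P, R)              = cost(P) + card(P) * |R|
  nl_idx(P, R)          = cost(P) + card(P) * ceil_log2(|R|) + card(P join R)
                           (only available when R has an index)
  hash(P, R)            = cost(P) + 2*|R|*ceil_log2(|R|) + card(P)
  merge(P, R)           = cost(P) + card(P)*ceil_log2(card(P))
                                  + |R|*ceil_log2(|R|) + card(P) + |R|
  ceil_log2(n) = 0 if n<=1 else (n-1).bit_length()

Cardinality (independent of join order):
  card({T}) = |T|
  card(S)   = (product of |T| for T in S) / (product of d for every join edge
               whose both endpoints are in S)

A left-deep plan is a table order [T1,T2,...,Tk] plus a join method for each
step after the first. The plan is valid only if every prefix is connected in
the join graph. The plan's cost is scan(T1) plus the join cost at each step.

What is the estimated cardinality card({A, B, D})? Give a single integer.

16000

Tables in S: A(60), B(100), D(40)
Edges inside S: D-B(d=5), B-A(d=3)
numerator = 60 * 100 * 40 = 240000
denominator = 5 * 3 = 15
card(S) = 240000 / 15 = 16000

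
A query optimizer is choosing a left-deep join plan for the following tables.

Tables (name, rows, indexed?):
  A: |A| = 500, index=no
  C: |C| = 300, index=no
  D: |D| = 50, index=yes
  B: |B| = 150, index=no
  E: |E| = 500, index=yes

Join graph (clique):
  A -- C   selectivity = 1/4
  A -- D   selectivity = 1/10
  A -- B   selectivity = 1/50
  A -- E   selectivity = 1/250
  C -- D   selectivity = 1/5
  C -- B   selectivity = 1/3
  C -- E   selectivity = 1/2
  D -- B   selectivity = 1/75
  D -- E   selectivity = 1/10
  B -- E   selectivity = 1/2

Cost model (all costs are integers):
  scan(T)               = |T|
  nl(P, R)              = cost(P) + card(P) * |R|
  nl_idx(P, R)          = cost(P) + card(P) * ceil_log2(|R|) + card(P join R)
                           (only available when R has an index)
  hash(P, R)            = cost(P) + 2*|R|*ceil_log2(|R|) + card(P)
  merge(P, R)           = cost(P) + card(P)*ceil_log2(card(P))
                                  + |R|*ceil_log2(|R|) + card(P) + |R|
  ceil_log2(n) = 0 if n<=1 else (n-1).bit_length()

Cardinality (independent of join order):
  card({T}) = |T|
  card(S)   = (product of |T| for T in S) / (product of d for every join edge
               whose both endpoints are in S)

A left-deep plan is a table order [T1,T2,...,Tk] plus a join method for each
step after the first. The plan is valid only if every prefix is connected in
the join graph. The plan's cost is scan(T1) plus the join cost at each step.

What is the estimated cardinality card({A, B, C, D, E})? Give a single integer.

Tables in S: A(500), B(150), C(300), D(50), E(500)
Edges inside S: A-C(d=4), A-D(d=10), A-B(d=50), A-E(d=250), C-D(d=5), C-B(d=3), C-E(d=2), D-B(d=75), D-E(d=10), B-E(d=2)
numerator = 500 * 150 * 300 * 50 * 500 = 562500000000
denominator = 4 * 10 * 50 * 250 * 5 * 3 * 2 * 75 * 10 * 2 = 22500000000
card(S) = 562500000000 / 22500000000 = 25

25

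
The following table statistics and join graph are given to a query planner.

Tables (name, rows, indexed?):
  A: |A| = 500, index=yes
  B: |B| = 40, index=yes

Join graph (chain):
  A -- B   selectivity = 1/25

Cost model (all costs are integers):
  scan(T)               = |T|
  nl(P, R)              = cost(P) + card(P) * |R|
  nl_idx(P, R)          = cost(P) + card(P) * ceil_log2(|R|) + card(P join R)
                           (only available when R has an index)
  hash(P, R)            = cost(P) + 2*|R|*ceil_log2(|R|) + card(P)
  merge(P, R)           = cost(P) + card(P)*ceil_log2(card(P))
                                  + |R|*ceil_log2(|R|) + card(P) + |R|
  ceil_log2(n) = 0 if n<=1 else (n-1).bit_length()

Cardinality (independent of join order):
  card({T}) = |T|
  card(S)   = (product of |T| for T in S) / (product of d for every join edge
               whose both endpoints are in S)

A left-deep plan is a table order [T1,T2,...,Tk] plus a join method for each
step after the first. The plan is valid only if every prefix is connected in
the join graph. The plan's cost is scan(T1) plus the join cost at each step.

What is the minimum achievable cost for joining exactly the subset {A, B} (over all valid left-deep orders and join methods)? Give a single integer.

1200

Selinger DP over subsets of {A,B}:
  {A}: scan cost=500, card=500
  {B}: scan cost=40, card=40
  {AB}: card=800; try (A,nl_idx)→1200, (B,hash)→1480, (B,nl_idx)→4300, (A,merge)→5320, (B,merge)→5780, (A,hash)→9080 …(+2); best=1200 via (A,nl_idx)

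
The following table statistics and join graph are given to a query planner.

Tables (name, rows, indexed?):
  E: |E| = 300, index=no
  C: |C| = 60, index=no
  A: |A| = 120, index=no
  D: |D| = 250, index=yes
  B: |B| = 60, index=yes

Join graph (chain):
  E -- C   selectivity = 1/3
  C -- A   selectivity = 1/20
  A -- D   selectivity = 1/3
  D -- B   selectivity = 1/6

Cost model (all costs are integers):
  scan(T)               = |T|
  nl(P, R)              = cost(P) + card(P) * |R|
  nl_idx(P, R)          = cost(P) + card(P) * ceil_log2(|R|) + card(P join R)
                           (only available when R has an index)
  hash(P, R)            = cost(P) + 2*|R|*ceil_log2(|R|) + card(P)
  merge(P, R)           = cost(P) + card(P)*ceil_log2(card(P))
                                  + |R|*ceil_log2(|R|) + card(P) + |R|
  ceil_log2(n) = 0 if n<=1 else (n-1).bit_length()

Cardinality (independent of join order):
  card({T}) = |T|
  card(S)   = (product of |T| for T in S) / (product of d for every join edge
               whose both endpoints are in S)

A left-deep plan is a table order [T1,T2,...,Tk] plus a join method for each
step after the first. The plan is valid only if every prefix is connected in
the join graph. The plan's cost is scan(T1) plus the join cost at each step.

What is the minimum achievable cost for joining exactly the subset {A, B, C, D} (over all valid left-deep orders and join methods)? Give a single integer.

Selinger DP over subsets of {A,B,C,D}:
  {C}: scan cost=60, card=60
  {A}: scan cost=120, card=120
  {D}: scan cost=250, card=250
  {B}: scan cost=60, card=60
  {AC}: card=360; try (C,hash)→960, (A,merge)→1440, (C,merge)→1500, (A,hash)→1800, (A,nl)→7260, (C,nl)→7320; best=960 via (C,hash)
  {AD}: card=10000; try (A,hash)→2180, (D,merge)→3330, (A,merge)→3460, (D,hash)→4240, (D,nl_idx)→11080, (D,nl)→30120 …(+1); best=2180 via (A,hash)
  {BD}: card=2500; try (B,hash)→1220, (D,merge)→2730, (B,merge)→2920, (D,nl_idx)→3040, (D,hash)→4120, (B,nl_idx)→4250 …(+2); best=1220 via (B,hash)
  {ACD}: card=30000; try (D,hash)→5320, (D,merge)→6810, (C,hash)→12900, (D,nl_idx)→33840, (D,nl)→90960, (C,merge)→152600 …(+1); best=5320 via (D,hash)
  {ABD}: card=100000; try (A,hash)→5400, (B,hash)→12900, (A,merge)→34680, (B,merge)→152600, (B,nl_idx)→162180, (A,nl)→301220 …(+1); best=5400 via (A,hash)
  {ABCD}: card=300000; try (B,hash)→36040, (C,hash)→106120, (B,nl_idx)→485320, (B,merge)→485740, (B,nl)→1805320, (C,merge)→1805820 …(+1); best=36040 via (B,hash)

36040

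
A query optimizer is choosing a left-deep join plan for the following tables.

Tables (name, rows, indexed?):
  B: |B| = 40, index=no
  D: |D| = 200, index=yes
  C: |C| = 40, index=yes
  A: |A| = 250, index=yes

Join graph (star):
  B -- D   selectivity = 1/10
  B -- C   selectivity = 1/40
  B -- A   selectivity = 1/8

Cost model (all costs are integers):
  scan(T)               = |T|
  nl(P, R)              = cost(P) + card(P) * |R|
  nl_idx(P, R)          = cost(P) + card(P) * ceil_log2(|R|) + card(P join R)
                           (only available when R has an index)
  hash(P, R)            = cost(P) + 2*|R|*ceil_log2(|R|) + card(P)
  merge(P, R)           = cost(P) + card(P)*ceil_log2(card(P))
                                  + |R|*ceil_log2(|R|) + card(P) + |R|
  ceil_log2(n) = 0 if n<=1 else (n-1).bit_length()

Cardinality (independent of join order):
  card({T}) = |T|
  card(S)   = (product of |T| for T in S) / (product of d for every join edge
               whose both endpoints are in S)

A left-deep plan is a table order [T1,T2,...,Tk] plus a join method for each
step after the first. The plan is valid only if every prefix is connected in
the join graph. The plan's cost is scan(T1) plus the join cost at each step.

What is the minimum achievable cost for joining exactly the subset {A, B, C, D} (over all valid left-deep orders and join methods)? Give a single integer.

6240

Selinger DP over subsets of {A,B,C,D}:
  {B}: scan cost=40, card=40
  {D}: scan cost=200, card=200
  {C}: scan cost=40, card=40
  {A}: scan cost=250, card=250
  {BD}: card=800; try (B,hash)→880, (D,nl_idx)→1160, (D,merge)→2120, (B,merge)→2280, (D,hash)→3280, (D,nl)→8040 …(+1); best=880 via (B,hash)
  {BC}: card=40; try (C,nl_idx)→320, (C,hash)→560, (B,hash)→560, (C,merge)→600, (B,merge)→600, (C,nl)→1640 …(+1); best=320 via (C,nl_idx)
  {AB}: card=1250; try (B,hash)→980, (A,nl_idx)→1610, (A,merge)→2570, (B,merge)→2780, (A,hash)→4080, (A,nl)→10040 …(+1); best=980 via (B,hash)
  {BCD}: card=800; try (D,nl_idx)→1440, (C,hash)→2160, (D,merge)→2400, (D,hash)→3560, (C,nl_idx)→6480, (D,nl)→8320 …(+2); best=1440 via (D,nl_idx)
  {ABD}: card=25000; try (D,hash)→5430, (A,hash)→5680, (A,merge)→11930, (D,merge)→17780, (A,nl_idx)→32280, (D,nl_idx)→35980 …(+2); best=5430 via (D,hash)
  {ABC}: card=1250; try (A,nl_idx)→1890, (C,hash)→2710, (A,merge)→2850, (A,hash)→4360, (C,nl_idx)→9730, (A,nl)→10320 …(+2); best=1890 via (A,nl_idx)
  {ABCD}: card=25000; try (A,hash)→6240, (D,hash)→6340, (A,merge)→12490, (D,merge)→18690, (C,hash)→30910, (A,nl_idx)→32840 …(+6); best=6240 via (A,hash)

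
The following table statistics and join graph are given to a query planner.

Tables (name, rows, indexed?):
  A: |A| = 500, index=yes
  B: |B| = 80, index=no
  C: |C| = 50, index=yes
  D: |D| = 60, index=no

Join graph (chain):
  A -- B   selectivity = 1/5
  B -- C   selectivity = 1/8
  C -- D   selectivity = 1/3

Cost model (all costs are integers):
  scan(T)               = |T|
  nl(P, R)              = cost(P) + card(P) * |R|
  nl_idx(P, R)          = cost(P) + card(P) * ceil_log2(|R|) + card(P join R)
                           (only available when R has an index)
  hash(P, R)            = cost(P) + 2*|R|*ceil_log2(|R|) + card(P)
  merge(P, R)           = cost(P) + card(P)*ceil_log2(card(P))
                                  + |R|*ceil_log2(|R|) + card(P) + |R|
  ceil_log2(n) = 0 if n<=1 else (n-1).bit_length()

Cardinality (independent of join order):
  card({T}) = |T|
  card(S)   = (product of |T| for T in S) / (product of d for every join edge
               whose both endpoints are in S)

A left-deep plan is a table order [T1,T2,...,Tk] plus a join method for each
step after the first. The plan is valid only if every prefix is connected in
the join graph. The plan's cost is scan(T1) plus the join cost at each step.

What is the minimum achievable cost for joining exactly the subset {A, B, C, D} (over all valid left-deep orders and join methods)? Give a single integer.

Selinger DP over subsets of {A,B,C,D}:
  {A}: scan cost=500, card=500
  {B}: scan cost=80, card=80
  {C}: scan cost=50, card=50
  {D}: scan cost=60, card=60
  {AB}: card=8000; try (B,hash)→2120, (A,merge)→5720, (B,merge)→6140, (A,nl_idx)→8800, (A,hash)→9160, (A,nl)→40080 …(+1); best=2120 via (B,hash)
  {BC}: card=500; try (C,hash)→760, (B,merge)→1040, (C,nl_idx)→1060, (C,merge)→1070, (B,hash)→1220, (B,nl)→4050 …(+1); best=760 via (C,hash)
  {CD}: card=1000; try (C,hash)→720, (D,hash)→820, (D,merge)→820, (C,merge)→830, (C,nl_idx)→1420, (D,nl)→3050 …(+1); best=720 via (C,hash)
  {ABC}: card=50000; try (A,hash)→10260, (C,hash)→10720, (A,merge)→10760, (A,nl_idx)→55260, (C,nl_idx)→100120, (C,merge)→114470 …(+2); best=10260 via (A,hash)
  {BCD}: card=10000; try (D,hash)→1980, (B,hash)→2840, (D,merge)→6180, (B,merge)→12360, (D,nl)→30760, (B,nl)→80720; best=1980 via (D,hash)
  {ABCD}: card=1000000; try (A,hash)→20980, (D,hash)→60980, (A,merge)→156980, (D,merge)→860680, (A,nl_idx)→1091980, (D,nl)→3010260 …(+1); best=20980 via (A,hash)

20980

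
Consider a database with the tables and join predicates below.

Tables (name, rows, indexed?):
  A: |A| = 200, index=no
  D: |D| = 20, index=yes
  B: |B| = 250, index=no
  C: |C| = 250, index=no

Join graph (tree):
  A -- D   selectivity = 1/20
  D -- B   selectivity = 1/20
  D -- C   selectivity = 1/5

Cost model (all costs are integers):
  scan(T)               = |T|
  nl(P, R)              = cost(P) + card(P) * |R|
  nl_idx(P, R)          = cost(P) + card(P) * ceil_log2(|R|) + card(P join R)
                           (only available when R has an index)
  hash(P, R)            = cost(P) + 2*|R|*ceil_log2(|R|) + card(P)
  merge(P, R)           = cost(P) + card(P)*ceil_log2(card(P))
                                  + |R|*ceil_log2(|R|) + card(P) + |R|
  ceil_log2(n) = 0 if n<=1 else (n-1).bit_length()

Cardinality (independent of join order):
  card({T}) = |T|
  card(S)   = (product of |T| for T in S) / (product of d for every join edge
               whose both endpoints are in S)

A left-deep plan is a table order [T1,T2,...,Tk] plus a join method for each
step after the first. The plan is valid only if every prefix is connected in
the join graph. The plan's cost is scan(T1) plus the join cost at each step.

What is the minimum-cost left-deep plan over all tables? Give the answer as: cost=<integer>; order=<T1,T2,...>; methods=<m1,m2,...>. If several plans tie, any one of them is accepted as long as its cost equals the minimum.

cost=10650; order=B,D,A,C; methods=hash,hash,hash

Selinger DP (subsets sized 1..n):
  {A}: scan cost=200, card=200
  {D}: scan cost=20, card=20
  {B}: scan cost=250, card=250
  {C}: scan cost=250, card=250
  {AD}: card=200; try (D,hash)→600, (D,nl_idx)→1400, (A,merge)→1940, (D,merge)→2120, (A,hash)→3240, (A,nl)→4020 …(+1); best=600 via (D,hash)
  {BD}: card=250; try (D,hash)→700, (D,nl_idx)→1750, (B,merge)→2390, (D,merge)→2620, (B,hash)→4040, (B,nl)→5020 …(+1); best=700 via (D,hash)
  {CD}: card=1000; try (D,hash)→700, (C,merge)→2390, (D,nl_idx)→2500, (D,merge)→2620, (C,hash)→4040, (C,nl)→5020 …(+1); best=700 via (D,hash)
  {ABD}: card=2500; try (A,hash)→4150, (B,merge)→4650, (A,merge)→4750, (B,hash)→4800, (B,nl)→50600, (A,nl)→50700; best=4150 via (A,hash)
  {ACD}: card=10000; try (C,merge)→4650, (C,hash)→4800, (A,hash)→4900, (A,merge)→13500, (C,nl)→50600, (A,nl)→200700; best=4650 via (C,merge)
  {BCD}: card=12500; try (C,hash)→4950, (C,merge)→5200, (B,hash)→5700, (B,merge)→13950, (C,nl)→63200, (B,nl)→250700; best=4950 via (C,hash)
  {ABCD}: card=125000; try (C,hash)→10650, (B,hash)→18650, (A,hash)→20650, (C,merge)→38900, (B,merge)→156900, (A,merge)→194250 …(+3); best=10650 via (C,hash)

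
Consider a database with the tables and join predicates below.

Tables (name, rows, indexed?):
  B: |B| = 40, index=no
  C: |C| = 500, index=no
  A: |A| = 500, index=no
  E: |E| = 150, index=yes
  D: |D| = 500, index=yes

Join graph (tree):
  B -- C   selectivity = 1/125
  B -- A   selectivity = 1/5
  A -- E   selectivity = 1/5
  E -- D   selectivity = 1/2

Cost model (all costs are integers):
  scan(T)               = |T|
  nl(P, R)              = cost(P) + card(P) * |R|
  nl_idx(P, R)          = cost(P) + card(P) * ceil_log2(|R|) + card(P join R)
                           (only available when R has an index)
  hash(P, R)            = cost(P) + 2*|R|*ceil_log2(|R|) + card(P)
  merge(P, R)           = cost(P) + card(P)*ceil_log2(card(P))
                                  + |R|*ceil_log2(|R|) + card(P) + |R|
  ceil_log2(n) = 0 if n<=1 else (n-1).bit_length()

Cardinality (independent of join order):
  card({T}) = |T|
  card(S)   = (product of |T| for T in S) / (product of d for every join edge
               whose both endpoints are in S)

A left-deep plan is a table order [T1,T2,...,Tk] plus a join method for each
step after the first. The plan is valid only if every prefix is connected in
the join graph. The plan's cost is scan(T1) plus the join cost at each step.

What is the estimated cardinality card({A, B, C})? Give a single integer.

16000

Tables in S: A(500), B(40), C(500)
Edges inside S: B-C(d=125), B-A(d=5)
numerator = 500 * 40 * 500 = 10000000
denominator = 125 * 5 = 625
card(S) = 10000000 / 625 = 16000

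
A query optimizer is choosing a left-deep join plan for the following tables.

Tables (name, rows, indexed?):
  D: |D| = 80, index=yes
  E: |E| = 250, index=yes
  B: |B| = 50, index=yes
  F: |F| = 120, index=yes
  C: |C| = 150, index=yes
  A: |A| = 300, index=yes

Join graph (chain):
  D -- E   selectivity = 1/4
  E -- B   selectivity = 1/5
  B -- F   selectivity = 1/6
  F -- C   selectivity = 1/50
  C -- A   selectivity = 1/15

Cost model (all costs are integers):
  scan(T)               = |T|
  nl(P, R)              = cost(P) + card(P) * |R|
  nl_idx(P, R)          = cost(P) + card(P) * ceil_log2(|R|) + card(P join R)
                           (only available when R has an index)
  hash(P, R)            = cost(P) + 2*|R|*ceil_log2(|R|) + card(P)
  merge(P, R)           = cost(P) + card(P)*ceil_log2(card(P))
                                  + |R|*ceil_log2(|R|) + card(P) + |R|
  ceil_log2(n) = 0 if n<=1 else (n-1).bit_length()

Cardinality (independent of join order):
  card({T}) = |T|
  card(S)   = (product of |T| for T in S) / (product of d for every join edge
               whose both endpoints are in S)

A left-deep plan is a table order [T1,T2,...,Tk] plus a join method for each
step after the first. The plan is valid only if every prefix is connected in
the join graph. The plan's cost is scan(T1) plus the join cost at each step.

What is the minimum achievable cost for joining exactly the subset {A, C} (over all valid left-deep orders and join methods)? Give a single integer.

3000

Selinger DP over subsets of {A,C}:
  {C}: scan cost=150, card=150
  {A}: scan cost=300, card=300
  {AC}: card=3000; try (C,hash)→3000, (A,merge)→4500, (A,nl_idx)→4500, (C,merge)→4650, (C,nl_idx)→5700, (A,hash)→5700 …(+2); best=3000 via (C,hash)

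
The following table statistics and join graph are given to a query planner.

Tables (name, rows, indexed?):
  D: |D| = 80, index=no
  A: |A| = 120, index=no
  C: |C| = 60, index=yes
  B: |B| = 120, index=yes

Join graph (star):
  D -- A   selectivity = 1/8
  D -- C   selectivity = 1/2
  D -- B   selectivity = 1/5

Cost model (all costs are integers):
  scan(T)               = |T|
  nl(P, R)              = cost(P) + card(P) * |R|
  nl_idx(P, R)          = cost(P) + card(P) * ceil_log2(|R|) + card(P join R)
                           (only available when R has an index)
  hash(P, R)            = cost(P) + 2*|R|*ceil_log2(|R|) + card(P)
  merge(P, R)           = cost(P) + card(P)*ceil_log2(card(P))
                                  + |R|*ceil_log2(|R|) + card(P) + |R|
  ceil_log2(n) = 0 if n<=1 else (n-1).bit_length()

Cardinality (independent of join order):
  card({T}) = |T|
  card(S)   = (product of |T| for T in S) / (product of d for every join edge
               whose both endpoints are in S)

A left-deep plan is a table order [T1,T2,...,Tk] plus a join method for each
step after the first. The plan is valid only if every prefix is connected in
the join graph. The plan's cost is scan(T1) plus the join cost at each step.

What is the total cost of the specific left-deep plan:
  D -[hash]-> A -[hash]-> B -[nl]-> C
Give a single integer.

step 1: scan D: cost=80, card=80
step 2: join A via hash
    card(P join A) = 80*120/(8) = 1200
    cost = 80 + 2*120*7 + 80 = 1840
step 3: join B via hash
    card(P join B) = 1200*120/(5) = 28800
    cost = 1840 + 2*120*7 + 1200 = 4720
step 4: join C via nl
    card(P join C) = 28800*60/(2) = 864000
    cost = 4720 + 28800*60 = 1732720

1732720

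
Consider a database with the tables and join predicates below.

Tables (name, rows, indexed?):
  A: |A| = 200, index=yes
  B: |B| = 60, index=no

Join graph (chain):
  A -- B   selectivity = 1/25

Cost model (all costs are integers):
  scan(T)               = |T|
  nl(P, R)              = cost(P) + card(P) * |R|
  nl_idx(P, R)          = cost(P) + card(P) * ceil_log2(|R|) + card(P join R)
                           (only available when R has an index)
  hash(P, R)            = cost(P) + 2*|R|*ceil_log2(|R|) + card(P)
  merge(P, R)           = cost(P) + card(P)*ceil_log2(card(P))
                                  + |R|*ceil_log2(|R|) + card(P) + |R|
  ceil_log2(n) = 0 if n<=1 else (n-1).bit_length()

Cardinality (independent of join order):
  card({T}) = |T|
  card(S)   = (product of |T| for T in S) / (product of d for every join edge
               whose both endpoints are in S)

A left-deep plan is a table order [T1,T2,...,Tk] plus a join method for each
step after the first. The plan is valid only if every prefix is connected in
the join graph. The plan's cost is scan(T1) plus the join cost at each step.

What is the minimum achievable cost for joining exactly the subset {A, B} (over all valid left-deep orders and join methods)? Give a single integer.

1020

Selinger DP over subsets of {A,B}:
  {A}: scan cost=200, card=200
  {B}: scan cost=60, card=60
  {AB}: card=480; try (A,nl_idx)→1020, (B,hash)→1120, (A,merge)→2280, (B,merge)→2420, (A,hash)→3320, (A,nl)→12060 …(+1); best=1020 via (A,nl_idx)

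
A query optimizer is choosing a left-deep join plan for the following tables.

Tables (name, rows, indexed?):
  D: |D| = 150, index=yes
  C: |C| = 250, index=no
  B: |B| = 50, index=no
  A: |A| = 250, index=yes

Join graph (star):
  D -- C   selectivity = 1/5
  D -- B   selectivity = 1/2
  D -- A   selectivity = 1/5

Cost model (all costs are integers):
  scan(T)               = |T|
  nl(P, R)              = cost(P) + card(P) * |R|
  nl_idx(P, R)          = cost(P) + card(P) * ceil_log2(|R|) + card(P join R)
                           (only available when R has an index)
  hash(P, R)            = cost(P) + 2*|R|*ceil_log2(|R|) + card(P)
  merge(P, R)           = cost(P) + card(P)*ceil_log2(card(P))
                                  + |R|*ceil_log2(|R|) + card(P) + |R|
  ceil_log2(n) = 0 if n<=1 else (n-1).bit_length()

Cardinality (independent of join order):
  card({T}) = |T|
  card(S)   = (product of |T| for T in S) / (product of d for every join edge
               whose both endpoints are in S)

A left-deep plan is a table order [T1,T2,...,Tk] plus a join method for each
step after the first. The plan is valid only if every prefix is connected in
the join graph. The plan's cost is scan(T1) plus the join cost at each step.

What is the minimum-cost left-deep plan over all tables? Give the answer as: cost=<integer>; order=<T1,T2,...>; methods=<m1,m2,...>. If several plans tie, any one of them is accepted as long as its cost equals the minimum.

cost=200150; order=D,B,A,C; methods=hash,hash,hash

Selinger DP (subsets sized 1..n):
  {D}: scan cost=150, card=150
  {C}: scan cost=250, card=250
  {B}: scan cost=50, card=50
  {A}: scan cost=250, card=250
  {CD}: card=7500; try (D,hash)→2900, (C,merge)→3750, (D,merge)→3850, (C,hash)→4300, (D,nl_idx)→9750, (C,nl)→37650 …(+1); best=2900 via (D,hash)
  {BD}: card=3750; try (B,hash)→900, (D,merge)→1750, (B,merge)→1850, (D,hash)→2500, (D,nl_idx)→4200, (D,nl)→7550 …(+1); best=900 via (B,hash)
  {AD}: card=7500; try (D,hash)→2900, (A,merge)→3750, (D,merge)→3850, (A,hash)→4300, (A,nl_idx)→8850, (D,nl_idx)→9750 …(+2); best=2900 via (D,hash)
  {BCD}: card=187500; try (C,hash)→8650, (B,hash)→11000, (C,merge)→51900, (B,merge)→108250, (B,nl)→377900, (C,nl)→938400; best=8650 via (C,hash)
  {ACD}: card=375000; try (C,hash)→14400, (A,hash)→14400, (C,merge)→110150, (A,merge)→110150, (A,nl_idx)→437900, (C,nl)→1877900 …(+1); best=14400 via (C,hash)
  {ABD}: card=187500; try (A,hash)→8650, (B,hash)→11000, (A,merge)→51900, (B,merge)→108250, (A,nl_idx)→218400, (B,nl)→377900 …(+1); best=8650 via (A,hash)
  {ABCD}: card=9375000; try (C,hash)→200150, (A,hash)→200150, (B,hash)→390000, (C,merge)→3573400, (A,merge)→3573400, (B,merge)→7514750 …(+4); best=200150 via (C,hash)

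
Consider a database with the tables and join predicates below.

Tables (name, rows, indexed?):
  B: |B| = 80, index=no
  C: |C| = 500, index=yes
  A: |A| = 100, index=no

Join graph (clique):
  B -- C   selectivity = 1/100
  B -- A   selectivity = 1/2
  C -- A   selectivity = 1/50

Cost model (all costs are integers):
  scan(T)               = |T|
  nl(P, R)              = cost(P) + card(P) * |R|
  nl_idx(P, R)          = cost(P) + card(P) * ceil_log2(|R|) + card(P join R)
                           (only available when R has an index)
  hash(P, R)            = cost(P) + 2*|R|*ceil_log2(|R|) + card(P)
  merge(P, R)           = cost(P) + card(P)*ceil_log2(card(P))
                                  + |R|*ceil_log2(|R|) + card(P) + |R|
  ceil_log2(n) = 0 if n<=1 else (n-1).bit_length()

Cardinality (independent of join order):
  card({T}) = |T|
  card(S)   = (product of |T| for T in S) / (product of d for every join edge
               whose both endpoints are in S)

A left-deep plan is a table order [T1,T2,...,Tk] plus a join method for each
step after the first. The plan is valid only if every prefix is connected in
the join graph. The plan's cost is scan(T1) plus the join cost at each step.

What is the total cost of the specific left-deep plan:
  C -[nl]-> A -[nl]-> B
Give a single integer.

step 1: scan C: cost=500, card=500
step 2: join A via nl
    card(P join A) = 500*100/(50) = 1000
    cost = 500 + 500*100 = 50500
step 3: join B via nl
    card(P join B) = 1000*80/(100*2) = 400
    cost = 50500 + 1000*80 = 130500

130500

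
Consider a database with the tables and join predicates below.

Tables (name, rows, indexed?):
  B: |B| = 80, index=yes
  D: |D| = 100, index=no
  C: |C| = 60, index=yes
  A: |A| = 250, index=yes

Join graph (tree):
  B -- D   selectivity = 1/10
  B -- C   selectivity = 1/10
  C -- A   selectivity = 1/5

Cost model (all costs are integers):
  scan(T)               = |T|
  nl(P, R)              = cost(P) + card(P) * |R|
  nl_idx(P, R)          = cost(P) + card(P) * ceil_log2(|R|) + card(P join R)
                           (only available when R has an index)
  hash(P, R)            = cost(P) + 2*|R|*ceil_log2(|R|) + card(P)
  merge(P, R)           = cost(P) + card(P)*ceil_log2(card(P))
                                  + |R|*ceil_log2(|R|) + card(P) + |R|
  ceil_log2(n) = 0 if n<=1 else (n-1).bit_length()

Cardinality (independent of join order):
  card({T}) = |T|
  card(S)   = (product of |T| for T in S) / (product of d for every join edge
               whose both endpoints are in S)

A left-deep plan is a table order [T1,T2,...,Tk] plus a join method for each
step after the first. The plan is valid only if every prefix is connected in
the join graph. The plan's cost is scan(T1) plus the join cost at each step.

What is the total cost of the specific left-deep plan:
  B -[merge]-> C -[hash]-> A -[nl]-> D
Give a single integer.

2405620

step 1: scan B: cost=80, card=80
step 2: join C via merge
    card(P join C) = 80*60/(10) = 480
    cost = 80 + 80*7 + 60*6 + 80 + 60 = 1140
step 3: join A via hash
    card(P join A) = 480*250/(5) = 24000
    cost = 1140 + 2*250*8 + 480 = 5620
step 4: join D via nl
    card(P join D) = 24000*100/(10) = 240000
    cost = 5620 + 24000*100 = 2405620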